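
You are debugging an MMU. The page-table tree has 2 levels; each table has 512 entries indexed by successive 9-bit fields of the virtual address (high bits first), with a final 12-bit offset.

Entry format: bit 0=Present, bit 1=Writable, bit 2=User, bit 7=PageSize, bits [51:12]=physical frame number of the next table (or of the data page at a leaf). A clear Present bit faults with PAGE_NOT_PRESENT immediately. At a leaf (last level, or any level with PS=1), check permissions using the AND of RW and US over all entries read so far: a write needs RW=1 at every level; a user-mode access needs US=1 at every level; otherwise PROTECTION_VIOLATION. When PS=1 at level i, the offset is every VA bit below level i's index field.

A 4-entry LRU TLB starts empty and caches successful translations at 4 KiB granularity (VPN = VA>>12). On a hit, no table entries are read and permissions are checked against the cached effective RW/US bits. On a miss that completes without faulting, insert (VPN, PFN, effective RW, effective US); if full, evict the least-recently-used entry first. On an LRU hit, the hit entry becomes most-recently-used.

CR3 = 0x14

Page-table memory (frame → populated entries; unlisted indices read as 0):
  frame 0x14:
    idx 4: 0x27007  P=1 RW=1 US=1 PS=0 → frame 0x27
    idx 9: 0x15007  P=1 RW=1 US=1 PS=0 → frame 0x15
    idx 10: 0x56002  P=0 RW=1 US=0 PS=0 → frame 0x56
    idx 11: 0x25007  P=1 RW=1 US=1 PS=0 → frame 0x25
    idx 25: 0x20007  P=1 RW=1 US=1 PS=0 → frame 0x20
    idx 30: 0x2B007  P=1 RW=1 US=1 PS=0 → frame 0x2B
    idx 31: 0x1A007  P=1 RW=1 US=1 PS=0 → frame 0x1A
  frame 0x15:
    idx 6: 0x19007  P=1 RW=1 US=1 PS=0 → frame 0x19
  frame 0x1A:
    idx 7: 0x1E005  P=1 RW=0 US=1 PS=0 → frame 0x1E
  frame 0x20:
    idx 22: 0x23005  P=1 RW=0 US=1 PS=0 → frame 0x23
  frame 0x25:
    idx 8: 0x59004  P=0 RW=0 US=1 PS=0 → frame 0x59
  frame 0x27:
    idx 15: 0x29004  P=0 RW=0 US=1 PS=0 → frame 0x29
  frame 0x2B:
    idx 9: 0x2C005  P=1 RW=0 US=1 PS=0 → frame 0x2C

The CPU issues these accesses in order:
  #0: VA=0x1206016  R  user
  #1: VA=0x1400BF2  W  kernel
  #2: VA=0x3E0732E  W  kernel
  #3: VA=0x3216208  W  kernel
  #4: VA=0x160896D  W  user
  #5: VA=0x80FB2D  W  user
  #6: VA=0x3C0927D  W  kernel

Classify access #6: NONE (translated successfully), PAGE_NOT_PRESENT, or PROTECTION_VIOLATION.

Per-access translation:
#0 VA=0x1206016 (r,user):
  L0 @0x14[9] → 0x15007  P=1,RW=1,US=1,PS=0
  L1 @0x15[6] → 0x19007  P=1,RW=1,US=1,PS=0
  → PA=0x19016  (2 entries read)
#1 VA=0x1400BF2 (w,kernel):
  L0 @0x14[10] → 0x56002  P=0,RW=1,US=0,PS=0
  → PAGE_NOT_PRESENT  (1 entries read)
#2 VA=0x3E0732E (w,kernel):
  L0 @0x14[31] → 0x1A007  P=1,RW=1,US=1,PS=0
  L1 @0x1A[7] → 0x1E005  P=1,RW=0,US=1,PS=0
  → PROTECTION_VIOLATION  (2 entries read)
#3 VA=0x3216208 (w,kernel):
  L0 @0x14[25] → 0x20007  P=1,RW=1,US=1,PS=0
  L1 @0x20[22] → 0x23005  P=1,RW=0,US=1,PS=0
  → PROTECTION_VIOLATION  (2 entries read)
#4 VA=0x160896D (w,user):
  L0 @0x14[11] → 0x25007  P=1,RW=1,US=1,PS=0
  L1 @0x25[8] → 0x59004  P=0,RW=0,US=1,PS=0
  → PAGE_NOT_PRESENT  (2 entries read)
#5 VA=0x80FB2D (w,user):
  L0 @0x14[4] → 0x27007  P=1,RW=1,US=1,PS=0
  L1 @0x27[15] → 0x29004  P=0,RW=0,US=1,PS=0
  → PAGE_NOT_PRESENT  (2 entries read)
#6 VA=0x3C0927D (w,kernel):
  L0 @0x14[30] → 0x2B007  P=1,RW=1,US=1,PS=0
  L1 @0x2B[9] → 0x2C005  P=1,RW=0,US=1,PS=0
  → PROTECTION_VIOLATION  (2 entries read)

Access #6 fault: PROTECTION_VIOLATION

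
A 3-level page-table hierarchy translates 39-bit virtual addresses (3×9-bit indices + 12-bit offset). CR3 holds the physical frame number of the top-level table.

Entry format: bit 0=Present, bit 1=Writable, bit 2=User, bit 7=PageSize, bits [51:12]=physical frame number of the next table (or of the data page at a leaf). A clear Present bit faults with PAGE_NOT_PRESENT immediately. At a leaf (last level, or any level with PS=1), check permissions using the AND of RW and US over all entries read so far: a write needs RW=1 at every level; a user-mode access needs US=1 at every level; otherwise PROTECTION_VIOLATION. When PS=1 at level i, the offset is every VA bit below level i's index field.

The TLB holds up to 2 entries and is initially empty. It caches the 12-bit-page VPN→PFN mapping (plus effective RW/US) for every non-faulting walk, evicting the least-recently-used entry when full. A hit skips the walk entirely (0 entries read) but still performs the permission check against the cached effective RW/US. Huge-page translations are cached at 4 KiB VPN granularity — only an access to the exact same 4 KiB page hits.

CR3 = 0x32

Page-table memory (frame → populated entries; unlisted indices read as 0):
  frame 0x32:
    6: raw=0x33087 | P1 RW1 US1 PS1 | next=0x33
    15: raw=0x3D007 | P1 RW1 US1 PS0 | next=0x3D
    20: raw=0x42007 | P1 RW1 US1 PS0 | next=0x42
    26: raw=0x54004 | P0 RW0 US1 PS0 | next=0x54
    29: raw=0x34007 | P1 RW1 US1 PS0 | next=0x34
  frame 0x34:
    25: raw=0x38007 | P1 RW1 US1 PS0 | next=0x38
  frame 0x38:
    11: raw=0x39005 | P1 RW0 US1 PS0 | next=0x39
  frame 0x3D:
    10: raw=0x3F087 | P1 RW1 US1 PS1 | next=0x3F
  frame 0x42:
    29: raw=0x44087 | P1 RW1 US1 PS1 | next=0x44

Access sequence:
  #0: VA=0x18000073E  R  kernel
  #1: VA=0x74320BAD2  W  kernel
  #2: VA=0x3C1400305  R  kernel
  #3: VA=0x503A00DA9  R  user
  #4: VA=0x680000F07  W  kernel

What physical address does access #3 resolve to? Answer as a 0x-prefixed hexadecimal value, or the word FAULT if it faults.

Per-access translation:
#0 VA=0x18000073E (r,kernel):
  L0: frame=0x32 idx=6 entry=0x33087 [P=1 RW=1 US=1 PS=1]
  → PA=0x3373E (huge @L0)  (1 entries read)
#1 VA=0x74320BAD2 (w,kernel):
  L0: frame=0x32 idx=29 entry=0x34007 [P=1 RW=1 US=1 PS=0]
  L1: frame=0x34 idx=25 entry=0x38007 [P=1 RW=1 US=1 PS=0]
  L2: frame=0x38 idx=11 entry=0x39005 [P=1 RW=0 US=1 PS=0]
  ⇒ fault: PROTECTION_VIOLATION  — 3 lookups
#2 VA=0x3C1400305 (r,kernel):
  L0: frame=0x32 idx=15 entry=0x3D007 [P=1 RW=1 US=1 PS=0]
  L1: frame=0x3D idx=10 entry=0x3F087 [P=1 RW=1 US=1 PS=1]
  → PA=0x3F305 (huge @L1)  (2 entries read)
#3 VA=0x503A00DA9 (r,user):
  L0: frame=0x32 idx=20 entry=0x42007 [P=1 RW=1 US=1 PS=0]
  L1: frame=0x42 idx=29 entry=0x44087 [P=1 RW=1 US=1 PS=1]
  → PA=0x44DA9 (huge @L1)  (2 entries read)
#4 VA=0x680000F07 (w,kernel):
  L0: frame=0x32 idx=26 entry=0x54004 [P=0 RW=0 US=1 PS=0]
  ⇒ fault: PAGE_NOT_PRESENT  — 1 lookups

Access #3 PA: 0x44DA9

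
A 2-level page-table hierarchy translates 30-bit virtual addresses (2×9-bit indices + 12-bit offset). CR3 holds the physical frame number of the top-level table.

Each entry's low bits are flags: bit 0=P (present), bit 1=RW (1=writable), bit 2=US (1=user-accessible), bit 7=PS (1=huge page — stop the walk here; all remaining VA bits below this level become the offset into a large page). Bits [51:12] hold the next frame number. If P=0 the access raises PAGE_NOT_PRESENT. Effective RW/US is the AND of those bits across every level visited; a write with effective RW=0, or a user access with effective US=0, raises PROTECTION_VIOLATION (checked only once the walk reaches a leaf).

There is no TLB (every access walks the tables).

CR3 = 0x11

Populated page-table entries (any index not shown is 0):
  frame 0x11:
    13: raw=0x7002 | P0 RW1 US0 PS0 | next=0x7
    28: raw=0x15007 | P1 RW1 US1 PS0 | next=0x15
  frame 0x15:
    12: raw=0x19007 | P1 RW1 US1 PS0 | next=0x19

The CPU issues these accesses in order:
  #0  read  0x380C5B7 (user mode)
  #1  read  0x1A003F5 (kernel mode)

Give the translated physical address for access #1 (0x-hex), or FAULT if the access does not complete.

Walk each access:
#0 VA=0x380C5B7 (r,user):
  L0: frame=0x11 idx=28 entry=0x15007 [P=1 RW=1 US=1 PS=0]
  L1: frame=0x15 idx=12 entry=0x19007 [P=1 RW=1 US=1 PS=0]
  ✓ 0x195B7  — 2 lookups
#1 VA=0x1A003F5 (r,kernel):
  L0: frame=0x11 idx=13 entry=0x7002 [P=0 RW=1 US=0 PS=0]
  ✗ PAGE_NOT_PRESENT  [1 reads]

Access #1 PA: FAULT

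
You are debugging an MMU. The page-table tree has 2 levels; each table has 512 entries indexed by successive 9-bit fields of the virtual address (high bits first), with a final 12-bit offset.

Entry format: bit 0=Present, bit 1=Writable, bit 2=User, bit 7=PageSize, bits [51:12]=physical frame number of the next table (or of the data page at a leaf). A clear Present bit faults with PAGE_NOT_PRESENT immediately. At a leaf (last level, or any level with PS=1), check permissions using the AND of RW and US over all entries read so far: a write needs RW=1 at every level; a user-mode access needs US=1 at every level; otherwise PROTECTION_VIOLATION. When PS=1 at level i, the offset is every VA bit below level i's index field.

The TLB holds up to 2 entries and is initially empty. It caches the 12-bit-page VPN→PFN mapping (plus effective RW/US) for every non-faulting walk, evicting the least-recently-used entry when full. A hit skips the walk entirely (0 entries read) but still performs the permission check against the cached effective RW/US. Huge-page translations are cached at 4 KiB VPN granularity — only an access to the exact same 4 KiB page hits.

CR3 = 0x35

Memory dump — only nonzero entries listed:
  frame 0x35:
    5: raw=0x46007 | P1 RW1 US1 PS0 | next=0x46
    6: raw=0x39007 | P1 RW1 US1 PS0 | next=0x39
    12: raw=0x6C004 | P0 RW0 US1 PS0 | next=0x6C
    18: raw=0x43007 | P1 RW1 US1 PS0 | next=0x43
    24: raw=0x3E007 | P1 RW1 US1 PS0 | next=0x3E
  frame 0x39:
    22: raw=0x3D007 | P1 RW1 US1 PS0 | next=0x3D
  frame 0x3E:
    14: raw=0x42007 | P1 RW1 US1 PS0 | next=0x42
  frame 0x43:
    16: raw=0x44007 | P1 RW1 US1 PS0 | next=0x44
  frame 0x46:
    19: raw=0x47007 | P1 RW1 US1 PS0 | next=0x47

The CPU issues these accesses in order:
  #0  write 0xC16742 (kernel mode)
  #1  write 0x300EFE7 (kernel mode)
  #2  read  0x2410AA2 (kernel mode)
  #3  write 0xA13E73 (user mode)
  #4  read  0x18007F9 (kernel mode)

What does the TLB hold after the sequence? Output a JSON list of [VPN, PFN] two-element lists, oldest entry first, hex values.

Trace:
#0 VA=0xC16742 (w,kernel):
  [0] read 0x35 idx=6: raw=0x39007 flags P=1 W=1 U=1 S=0
  [1] read 0x39 idx=22: raw=0x3D007 flags P=1 W=1 U=1 S=0
  ⇒ phys 0x3D742  [2 reads]
#1 VA=0x300EFE7 (w,kernel):
  [0] read 0x35 idx=24: raw=0x3E007 flags P=1 W=1 U=1 S=0
  [1] read 0x3E idx=14: raw=0x42007 flags P=1 W=1 U=1 S=0
  ⇒ phys 0x42FE7  [2 reads]
#2 VA=0x2410AA2 (r,kernel):
  [0] read 0x35 idx=18: raw=0x43007 flags P=1 W=1 U=1 S=0
  [1] read 0x43 idx=16: raw=0x44007 flags P=1 W=1 U=1 S=0
  ⇒ phys 0x44AA2  [2 reads]
#3 VA=0xA13E73 (w,user):
  [0] read 0x35 idx=5: raw=0x46007 flags P=1 W=1 U=1 S=0
  [1] read 0x46 idx=19: raw=0x47007 flags P=1 W=1 U=1 S=0
  ⇒ phys 0x47E73  [2 reads]
#4 VA=0x18007F9 (r,kernel):
  [0] read 0x35 idx=12: raw=0x6C004 flags P=0 W=0 U=1 S=0
  ⇒ fault: PAGE_NOT_PRESENT  — 1 lookups

TLB: [["0x2410", "0x44"], ["0xA13", "0x47"]]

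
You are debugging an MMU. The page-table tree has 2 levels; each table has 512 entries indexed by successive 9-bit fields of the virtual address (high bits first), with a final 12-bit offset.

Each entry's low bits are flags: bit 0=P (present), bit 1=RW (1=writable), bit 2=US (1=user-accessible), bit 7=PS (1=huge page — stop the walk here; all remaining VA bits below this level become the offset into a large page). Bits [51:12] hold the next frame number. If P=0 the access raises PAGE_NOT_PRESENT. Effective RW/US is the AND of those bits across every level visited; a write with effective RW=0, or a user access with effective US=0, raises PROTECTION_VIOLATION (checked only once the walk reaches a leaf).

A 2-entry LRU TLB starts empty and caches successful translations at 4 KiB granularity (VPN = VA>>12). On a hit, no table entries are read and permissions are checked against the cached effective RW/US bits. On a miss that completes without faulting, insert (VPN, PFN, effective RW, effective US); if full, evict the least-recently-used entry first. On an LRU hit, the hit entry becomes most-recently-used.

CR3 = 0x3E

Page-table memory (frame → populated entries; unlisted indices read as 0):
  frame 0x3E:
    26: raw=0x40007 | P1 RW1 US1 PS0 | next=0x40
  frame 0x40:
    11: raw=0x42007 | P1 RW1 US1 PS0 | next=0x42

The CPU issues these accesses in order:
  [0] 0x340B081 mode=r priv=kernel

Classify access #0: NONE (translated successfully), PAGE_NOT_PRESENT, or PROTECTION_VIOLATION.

Trace:
#0 VA=0x340B081 (r,kernel):
  L0 @0x3E[26] → 0x40007  P=1,RW=1,US=1,PS=0
  L1 @0x40[11] → 0x42007  P=1,RW=1,US=1,PS=0
  ⇒ phys 0x42081  [2 reads]

Access #0 fault: NONE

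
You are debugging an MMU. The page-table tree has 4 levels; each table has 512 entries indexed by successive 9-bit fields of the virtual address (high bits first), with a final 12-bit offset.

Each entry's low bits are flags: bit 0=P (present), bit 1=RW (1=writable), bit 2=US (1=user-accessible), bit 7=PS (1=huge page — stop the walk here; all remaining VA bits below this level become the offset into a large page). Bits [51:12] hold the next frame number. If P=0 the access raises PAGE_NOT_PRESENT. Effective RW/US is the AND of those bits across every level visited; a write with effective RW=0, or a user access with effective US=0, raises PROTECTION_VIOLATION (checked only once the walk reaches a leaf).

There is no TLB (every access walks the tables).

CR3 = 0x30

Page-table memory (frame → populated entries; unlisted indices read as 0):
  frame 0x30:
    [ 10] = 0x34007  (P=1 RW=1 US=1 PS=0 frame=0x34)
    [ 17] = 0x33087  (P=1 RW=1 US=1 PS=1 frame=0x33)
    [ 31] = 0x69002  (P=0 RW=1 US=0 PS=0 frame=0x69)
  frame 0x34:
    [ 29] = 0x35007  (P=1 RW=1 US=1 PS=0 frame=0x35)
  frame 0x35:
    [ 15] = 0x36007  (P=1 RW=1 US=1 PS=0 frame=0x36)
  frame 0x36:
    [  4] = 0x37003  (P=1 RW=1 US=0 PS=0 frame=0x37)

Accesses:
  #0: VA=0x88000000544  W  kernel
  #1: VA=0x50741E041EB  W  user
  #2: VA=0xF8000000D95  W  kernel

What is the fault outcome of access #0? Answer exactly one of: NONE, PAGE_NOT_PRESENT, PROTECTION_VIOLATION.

Walk each access:
#0 VA=0x88000000544 (w,kernel):
  L0 @0x30[17] → 0x33087  P=1,RW=1,US=1,PS=1
  → PA=0x33544 (huge @L0)  (1 entries read)
#1 VA=0x50741E041EB (w,user):
  L0 @0x30[10] → 0x34007  P=1,RW=1,US=1,PS=0
  L1 @0x34[29] → 0x35007  P=1,RW=1,US=1,PS=0
  L2 @0x35[15] → 0x36007  P=1,RW=1,US=1,PS=0
  L3 @0x36[4] → 0x37003  P=1,RW=1,US=0,PS=0
  ✗ PROTECTION_VIOLATION  [4 reads]
#2 VA=0xF8000000D95 (w,kernel):
  L0 @0x30[31] → 0x69002  P=0,RW=1,US=0,PS=0
  ✗ PAGE_NOT_PRESENT  [1 reads]

Access #0 fault: NONE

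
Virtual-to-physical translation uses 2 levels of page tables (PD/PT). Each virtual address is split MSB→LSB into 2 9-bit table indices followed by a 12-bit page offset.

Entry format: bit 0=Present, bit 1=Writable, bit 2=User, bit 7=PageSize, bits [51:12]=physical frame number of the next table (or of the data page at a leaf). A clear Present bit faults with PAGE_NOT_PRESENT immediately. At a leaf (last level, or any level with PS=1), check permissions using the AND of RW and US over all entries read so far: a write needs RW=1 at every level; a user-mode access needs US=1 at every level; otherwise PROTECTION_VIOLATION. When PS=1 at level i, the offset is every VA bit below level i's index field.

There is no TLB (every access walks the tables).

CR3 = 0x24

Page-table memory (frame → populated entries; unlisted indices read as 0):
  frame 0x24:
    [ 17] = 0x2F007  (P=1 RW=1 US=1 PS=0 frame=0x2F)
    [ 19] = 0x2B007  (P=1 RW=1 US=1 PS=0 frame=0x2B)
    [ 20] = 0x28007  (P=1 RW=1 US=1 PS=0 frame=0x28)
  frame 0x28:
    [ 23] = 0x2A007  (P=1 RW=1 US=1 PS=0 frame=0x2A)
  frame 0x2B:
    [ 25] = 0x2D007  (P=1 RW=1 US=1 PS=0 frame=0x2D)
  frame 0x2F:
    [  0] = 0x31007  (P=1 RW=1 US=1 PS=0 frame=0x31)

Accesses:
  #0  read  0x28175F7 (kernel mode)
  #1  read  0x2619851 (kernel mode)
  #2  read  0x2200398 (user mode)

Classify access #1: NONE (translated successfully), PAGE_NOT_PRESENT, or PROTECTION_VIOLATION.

Per-access translation:
#0 VA=0x28175F7 (r,kernel):
  lvl0: tbl 0x24, slot 20 ⇒ 0x28007 (P1/RW1/US1/PS0)
  lvl1: tbl 0x28, slot 23 ⇒ 0x2A007 (P1/RW1/US1/PS0)
  → PA=0x2A5F7  (2 entries read)
#1 VA=0x2619851 (r,kernel):
  lvl0: tbl 0x24, slot 19 ⇒ 0x2B007 (P1/RW1/US1/PS0)
  lvl1: tbl 0x2B, slot 25 ⇒ 0x2D007 (P1/RW1/US1/PS0)
  → PA=0x2D851  (2 entries read)
#2 VA=0x2200398 (r,user):
  lvl0: tbl 0x24, slot 17 ⇒ 0x2F007 (P1/RW1/US1/PS0)
  lvl1: tbl 0x2F, slot 0 ⇒ 0x31007 (P1/RW1/US1/PS0)
  → PA=0x31398  (2 entries read)

Access #1 fault: NONE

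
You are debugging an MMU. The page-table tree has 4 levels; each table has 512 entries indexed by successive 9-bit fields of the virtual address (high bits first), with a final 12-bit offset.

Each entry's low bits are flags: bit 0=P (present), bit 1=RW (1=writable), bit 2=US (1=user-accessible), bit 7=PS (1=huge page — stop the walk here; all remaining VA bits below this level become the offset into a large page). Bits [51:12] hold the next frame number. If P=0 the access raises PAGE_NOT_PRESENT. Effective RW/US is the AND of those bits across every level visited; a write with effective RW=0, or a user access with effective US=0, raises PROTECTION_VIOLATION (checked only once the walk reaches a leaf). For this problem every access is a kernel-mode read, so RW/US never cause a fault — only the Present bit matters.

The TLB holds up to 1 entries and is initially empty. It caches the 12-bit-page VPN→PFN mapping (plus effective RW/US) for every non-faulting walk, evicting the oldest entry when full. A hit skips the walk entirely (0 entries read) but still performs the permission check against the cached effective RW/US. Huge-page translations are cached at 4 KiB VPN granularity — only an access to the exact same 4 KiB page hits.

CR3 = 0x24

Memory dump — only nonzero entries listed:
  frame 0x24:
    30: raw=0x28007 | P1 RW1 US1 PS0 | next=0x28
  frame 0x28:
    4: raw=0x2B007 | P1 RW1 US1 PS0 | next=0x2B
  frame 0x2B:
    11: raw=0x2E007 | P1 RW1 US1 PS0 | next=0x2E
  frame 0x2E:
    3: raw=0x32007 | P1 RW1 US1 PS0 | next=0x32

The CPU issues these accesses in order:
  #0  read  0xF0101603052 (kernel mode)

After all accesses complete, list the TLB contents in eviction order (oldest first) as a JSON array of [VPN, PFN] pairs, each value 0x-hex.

Per-access translation:
#0 VA=0xF0101603052 (r,kernel):
  lvl0: tbl 0x24, slot 30 ⇒ 0x28007 (P1/RW1/US1/PS0)
  lvl1: tbl 0x28, slot 4 ⇒ 0x2B007 (P1/RW1/US1/PS0)
  lvl2: tbl 0x2B, slot 11 ⇒ 0x2E007 (P1/RW1/US1/PS0)
  lvl3: tbl 0x2E, slot 3 ⇒ 0x32007 (P1/RW1/US1/PS0)
  ⇒ phys 0x32052  [4 reads]

TLB: [["0xF0101603", "0x32"]]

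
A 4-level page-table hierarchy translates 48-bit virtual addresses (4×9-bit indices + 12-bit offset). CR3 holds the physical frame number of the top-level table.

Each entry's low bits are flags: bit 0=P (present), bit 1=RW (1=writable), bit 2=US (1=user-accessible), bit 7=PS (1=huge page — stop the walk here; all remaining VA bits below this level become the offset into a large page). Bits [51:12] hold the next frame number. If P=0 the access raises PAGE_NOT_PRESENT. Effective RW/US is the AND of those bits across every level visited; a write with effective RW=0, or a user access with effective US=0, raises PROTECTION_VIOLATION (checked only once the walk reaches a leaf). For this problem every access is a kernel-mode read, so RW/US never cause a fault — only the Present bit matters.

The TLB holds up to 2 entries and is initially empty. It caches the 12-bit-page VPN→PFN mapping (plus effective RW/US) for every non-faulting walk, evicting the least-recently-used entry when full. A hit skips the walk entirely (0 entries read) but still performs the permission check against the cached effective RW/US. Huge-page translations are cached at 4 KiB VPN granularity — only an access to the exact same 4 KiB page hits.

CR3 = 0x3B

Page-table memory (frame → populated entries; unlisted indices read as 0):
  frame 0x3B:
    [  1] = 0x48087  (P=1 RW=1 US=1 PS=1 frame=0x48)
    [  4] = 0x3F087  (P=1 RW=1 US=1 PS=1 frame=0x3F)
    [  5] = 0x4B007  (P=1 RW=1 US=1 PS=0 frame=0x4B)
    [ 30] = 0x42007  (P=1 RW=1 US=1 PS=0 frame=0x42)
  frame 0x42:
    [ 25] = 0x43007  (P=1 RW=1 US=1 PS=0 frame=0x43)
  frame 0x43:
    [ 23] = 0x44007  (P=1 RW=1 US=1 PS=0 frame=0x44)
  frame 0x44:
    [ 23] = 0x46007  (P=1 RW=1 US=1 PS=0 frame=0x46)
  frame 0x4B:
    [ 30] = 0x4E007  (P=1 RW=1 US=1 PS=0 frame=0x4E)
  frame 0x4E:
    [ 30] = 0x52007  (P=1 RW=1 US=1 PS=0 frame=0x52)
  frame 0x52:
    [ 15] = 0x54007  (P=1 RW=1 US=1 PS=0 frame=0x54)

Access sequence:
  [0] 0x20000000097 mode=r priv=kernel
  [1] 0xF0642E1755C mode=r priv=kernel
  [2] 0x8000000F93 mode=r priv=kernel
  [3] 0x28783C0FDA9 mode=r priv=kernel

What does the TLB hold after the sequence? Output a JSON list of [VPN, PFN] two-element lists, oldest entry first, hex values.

Per-access translation:
#0 VA=0x20000000097 (r,kernel):
  L0: frame=0x3B idx=4 entry=0x3F087 [P=1 RW=1 US=1 PS=1]
  → PA=0x3F097 (huge @L0)  (1 entries read)
#1 VA=0xF0642E1755C (r,kernel):
  L0: frame=0x3B idx=30 entry=0x42007 [P=1 RW=1 US=1 PS=0]
  L1: frame=0x42 idx=25 entry=0x43007 [P=1 RW=1 US=1 PS=0]
  L2: frame=0x43 idx=23 entry=0x44007 [P=1 RW=1 US=1 PS=0]
  L3: frame=0x44 idx=23 entry=0x46007 [P=1 RW=1 US=1 PS=0]
  → PA=0x4655C  (4 entries read)
#2 VA=0x8000000F93 (r,kernel):
  L0: frame=0x3B idx=1 entry=0x48087 [P=1 RW=1 US=1 PS=1]
  → PA=0x48F93 (huge @L0)  (1 entries read)
#3 VA=0x28783C0FDA9 (r,kernel):
  L0: frame=0x3B idx=5 entry=0x4B007 [P=1 RW=1 US=1 PS=0]
  L1: frame=0x4B idx=30 entry=0x4E007 [P=1 RW=1 US=1 PS=0]
  L2: frame=0x4E idx=30 entry=0x52007 [P=1 RW=1 US=1 PS=0]
  L3: frame=0x52 idx=15 entry=0x54007 [P=1 RW=1 US=1 PS=0]
  → PA=0x54DA9  (4 entries read)

TLB: [["0x8000000", "0x48"], ["0x28783C0F", "0x54"]]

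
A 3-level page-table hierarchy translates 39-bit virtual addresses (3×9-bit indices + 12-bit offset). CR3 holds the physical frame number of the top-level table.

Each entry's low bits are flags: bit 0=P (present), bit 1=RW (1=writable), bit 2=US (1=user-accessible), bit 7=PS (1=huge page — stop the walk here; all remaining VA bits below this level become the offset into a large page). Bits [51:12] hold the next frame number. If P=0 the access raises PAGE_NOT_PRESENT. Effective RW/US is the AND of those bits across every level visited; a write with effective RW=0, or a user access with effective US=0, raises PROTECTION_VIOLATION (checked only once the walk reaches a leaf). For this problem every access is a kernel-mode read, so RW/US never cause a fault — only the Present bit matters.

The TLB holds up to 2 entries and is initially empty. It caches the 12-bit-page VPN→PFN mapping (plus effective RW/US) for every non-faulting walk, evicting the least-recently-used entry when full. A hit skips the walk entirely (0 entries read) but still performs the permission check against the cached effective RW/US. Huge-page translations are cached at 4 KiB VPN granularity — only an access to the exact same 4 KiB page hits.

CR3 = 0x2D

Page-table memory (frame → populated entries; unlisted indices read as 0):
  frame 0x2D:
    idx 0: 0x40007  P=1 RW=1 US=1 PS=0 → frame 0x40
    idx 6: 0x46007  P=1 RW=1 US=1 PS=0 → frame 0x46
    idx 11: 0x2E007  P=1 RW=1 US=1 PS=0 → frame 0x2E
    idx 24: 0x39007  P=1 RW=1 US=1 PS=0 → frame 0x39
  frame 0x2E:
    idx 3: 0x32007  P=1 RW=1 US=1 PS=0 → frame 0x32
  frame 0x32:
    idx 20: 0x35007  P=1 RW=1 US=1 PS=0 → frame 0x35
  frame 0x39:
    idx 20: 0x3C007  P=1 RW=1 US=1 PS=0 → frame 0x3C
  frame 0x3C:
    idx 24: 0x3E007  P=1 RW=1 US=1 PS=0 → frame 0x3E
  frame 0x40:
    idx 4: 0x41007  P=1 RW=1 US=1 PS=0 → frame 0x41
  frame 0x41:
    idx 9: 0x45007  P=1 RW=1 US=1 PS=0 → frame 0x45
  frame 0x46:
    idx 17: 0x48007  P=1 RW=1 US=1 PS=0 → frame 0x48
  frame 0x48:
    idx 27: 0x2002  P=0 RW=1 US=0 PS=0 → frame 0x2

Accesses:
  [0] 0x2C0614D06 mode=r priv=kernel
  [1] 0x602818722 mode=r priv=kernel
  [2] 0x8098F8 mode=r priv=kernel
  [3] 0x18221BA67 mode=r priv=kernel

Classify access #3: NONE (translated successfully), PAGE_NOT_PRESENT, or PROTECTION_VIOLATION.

Trace:
#0 VA=0x2C0614D06 (r,kernel):
  L0 @0x2D[11] → 0x2E007  P=1,RW=1,US=1,PS=0
  L1 @0x2E[3] → 0x32007  P=1,RW=1,US=1,PS=0
  L2 @0x32[20] → 0x35007  P=1,RW=1,US=1,PS=0
  ⇒ phys 0x35D06  [3 reads]
#1 VA=0x602818722 (r,kernel):
  L0 @0x2D[24] → 0x39007  P=1,RW=1,US=1,PS=0
  L1 @0x39[20] → 0x3C007  P=1,RW=1,US=1,PS=0
  L2 @0x3C[24] → 0x3E007  P=1,RW=1,US=1,PS=0
  ⇒ phys 0x3E722  [3 reads]
#2 VA=0x8098F8 (r,kernel):
  L0 @0x2D[0] → 0x40007  P=1,RW=1,US=1,PS=0
  L1 @0x40[4] → 0x41007  P=1,RW=1,US=1,PS=0
  L2 @0x41[9] → 0x45007  P=1,RW=1,US=1,PS=0
  ⇒ phys 0x458F8  [3 reads]
#3 VA=0x18221BA67 (r,kernel):
  L0 @0x2D[6] → 0x46007  P=1,RW=1,US=1,PS=0
  L1 @0x46[17] → 0x48007  P=1,RW=1,US=1,PS=0
  L2 @0x48[27] → 0x2002  P=0,RW=1,US=0,PS=0
  ⇒ fault: PAGE_NOT_PRESENT  — 3 lookups

Access #3 fault: PAGE_NOT_PRESENT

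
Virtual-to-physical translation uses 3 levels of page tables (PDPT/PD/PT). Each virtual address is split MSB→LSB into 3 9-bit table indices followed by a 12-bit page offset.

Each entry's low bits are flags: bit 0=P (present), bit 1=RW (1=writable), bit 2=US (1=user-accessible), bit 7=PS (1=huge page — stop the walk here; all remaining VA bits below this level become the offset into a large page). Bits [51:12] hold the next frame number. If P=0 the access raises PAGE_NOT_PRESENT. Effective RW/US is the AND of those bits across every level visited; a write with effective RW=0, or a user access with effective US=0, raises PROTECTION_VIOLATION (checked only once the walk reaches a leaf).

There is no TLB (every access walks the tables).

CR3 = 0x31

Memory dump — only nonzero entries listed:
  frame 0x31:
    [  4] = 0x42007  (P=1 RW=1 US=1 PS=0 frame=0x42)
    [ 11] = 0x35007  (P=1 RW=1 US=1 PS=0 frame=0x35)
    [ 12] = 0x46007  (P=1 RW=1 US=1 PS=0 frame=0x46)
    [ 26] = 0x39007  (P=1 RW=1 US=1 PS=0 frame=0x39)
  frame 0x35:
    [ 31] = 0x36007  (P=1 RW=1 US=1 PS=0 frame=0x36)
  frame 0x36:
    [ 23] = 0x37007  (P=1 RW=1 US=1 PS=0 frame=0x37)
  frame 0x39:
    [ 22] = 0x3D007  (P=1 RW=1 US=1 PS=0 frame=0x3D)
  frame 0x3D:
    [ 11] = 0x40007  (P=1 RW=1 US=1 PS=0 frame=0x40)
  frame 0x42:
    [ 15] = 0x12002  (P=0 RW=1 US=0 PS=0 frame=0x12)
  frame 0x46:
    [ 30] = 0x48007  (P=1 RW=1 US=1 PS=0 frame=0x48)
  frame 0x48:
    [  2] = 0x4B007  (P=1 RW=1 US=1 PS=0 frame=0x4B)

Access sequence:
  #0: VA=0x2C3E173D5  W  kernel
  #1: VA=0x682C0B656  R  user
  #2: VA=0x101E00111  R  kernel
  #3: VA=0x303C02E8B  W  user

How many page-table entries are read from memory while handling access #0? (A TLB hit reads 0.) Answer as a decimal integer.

Trace:
#0 VA=0x2C3E173D5 (w,kernel):
  L0 @0x31[11] → 0x35007  P=1,RW=1,US=1,PS=0
  L1 @0x35[31] → 0x36007  P=1,RW=1,US=1,PS=0
  L2 @0x36[23] → 0x37007  P=1,RW=1,US=1,PS=0
  → PA=0x373D5  (3 entries read)
#1 VA=0x682C0B656 (r,user):
  L0 @0x31[26] → 0x39007  P=1,RW=1,US=1,PS=0
  L1 @0x39[22] → 0x3D007  P=1,RW=1,US=1,PS=0
  L2 @0x3D[11] → 0x40007  P=1,RW=1,US=1,PS=0
  → PA=0x40656  (3 entries read)
#2 VA=0x101E00111 (r,kernel):
  L0 @0x31[4] → 0x42007  P=1,RW=1,US=1,PS=0
  L1 @0x42[15] → 0x12002  P=0,RW=1,US=0,PS=0
  ⇒ fault: PAGE_NOT_PRESENT  — 2 lookups
#3 VA=0x303C02E8B (w,user):
  L0 @0x31[12] → 0x46007  P=1,RW=1,US=1,PS=0
  L1 @0x46[30] → 0x48007  P=1,RW=1,US=1,PS=0
  L2 @0x48[2] → 0x4B007  P=1,RW=1,US=1,PS=0
  → PA=0x4BE8B  (3 entries read)

Entries read for #0: 3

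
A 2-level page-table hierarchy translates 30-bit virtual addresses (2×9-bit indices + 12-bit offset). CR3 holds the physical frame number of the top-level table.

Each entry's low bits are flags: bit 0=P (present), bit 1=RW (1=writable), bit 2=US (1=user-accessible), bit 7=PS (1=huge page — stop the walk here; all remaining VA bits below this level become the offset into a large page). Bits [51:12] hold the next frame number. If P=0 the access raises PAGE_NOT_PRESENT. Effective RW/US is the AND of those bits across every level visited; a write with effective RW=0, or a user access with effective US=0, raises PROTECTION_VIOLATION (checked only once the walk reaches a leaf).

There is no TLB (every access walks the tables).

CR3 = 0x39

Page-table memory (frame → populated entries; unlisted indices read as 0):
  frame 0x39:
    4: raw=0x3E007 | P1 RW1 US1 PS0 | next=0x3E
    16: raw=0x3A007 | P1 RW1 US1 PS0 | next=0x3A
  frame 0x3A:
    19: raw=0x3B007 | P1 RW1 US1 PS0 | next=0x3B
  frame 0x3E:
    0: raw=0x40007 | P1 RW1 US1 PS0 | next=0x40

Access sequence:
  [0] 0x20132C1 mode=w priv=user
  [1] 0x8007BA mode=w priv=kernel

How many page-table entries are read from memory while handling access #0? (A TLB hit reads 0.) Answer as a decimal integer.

Per-access translation:
#0 VA=0x20132C1 (w,user):
  [0] read 0x39 idx=16: raw=0x3A007 flags P=1 W=1 U=1 S=0
  [1] read 0x3A idx=19: raw=0x3B007 flags P=1 W=1 U=1 S=0
  → PA=0x3B2C1  (2 entries read)
#1 VA=0x8007BA (w,kernel):
  [0] read 0x39 idx=4: raw=0x3E007 flags P=1 W=1 U=1 S=0
  [1] read 0x3E idx=0: raw=0x40007 flags P=1 W=1 U=1 S=0
  → PA=0x407BA  (2 entries read)

Entries read for #0: 2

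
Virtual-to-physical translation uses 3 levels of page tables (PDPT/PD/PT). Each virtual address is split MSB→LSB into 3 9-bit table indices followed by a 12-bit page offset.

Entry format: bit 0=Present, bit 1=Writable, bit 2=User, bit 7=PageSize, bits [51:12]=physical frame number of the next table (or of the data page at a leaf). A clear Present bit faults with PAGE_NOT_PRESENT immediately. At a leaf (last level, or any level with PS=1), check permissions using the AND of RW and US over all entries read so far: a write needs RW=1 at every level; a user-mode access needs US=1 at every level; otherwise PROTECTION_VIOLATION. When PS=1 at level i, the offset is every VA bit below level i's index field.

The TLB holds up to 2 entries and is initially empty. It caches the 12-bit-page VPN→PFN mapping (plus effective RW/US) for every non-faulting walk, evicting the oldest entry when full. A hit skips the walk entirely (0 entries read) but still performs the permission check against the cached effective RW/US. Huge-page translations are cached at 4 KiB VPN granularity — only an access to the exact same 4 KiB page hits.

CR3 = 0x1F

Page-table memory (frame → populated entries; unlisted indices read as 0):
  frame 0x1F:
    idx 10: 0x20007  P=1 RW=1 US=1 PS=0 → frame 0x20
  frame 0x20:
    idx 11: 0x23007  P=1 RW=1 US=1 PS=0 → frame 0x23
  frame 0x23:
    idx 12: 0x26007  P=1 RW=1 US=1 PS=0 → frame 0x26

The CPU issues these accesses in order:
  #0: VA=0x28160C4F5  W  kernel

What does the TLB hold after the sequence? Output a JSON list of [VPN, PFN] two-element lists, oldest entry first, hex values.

Per-access translation:
#0 VA=0x28160C4F5 (w,kernel):
  L0 @0x1F[10] → 0x20007  P=1,RW=1,US=1,PS=0
  L1 @0x20[11] → 0x23007  P=1,RW=1,US=1,PS=0
  L2 @0x23[12] → 0x26007  P=1,RW=1,US=1,PS=0
  ⇒ phys 0x264F5  [3 reads]

TLB: [["0x28160C", "0x26"]]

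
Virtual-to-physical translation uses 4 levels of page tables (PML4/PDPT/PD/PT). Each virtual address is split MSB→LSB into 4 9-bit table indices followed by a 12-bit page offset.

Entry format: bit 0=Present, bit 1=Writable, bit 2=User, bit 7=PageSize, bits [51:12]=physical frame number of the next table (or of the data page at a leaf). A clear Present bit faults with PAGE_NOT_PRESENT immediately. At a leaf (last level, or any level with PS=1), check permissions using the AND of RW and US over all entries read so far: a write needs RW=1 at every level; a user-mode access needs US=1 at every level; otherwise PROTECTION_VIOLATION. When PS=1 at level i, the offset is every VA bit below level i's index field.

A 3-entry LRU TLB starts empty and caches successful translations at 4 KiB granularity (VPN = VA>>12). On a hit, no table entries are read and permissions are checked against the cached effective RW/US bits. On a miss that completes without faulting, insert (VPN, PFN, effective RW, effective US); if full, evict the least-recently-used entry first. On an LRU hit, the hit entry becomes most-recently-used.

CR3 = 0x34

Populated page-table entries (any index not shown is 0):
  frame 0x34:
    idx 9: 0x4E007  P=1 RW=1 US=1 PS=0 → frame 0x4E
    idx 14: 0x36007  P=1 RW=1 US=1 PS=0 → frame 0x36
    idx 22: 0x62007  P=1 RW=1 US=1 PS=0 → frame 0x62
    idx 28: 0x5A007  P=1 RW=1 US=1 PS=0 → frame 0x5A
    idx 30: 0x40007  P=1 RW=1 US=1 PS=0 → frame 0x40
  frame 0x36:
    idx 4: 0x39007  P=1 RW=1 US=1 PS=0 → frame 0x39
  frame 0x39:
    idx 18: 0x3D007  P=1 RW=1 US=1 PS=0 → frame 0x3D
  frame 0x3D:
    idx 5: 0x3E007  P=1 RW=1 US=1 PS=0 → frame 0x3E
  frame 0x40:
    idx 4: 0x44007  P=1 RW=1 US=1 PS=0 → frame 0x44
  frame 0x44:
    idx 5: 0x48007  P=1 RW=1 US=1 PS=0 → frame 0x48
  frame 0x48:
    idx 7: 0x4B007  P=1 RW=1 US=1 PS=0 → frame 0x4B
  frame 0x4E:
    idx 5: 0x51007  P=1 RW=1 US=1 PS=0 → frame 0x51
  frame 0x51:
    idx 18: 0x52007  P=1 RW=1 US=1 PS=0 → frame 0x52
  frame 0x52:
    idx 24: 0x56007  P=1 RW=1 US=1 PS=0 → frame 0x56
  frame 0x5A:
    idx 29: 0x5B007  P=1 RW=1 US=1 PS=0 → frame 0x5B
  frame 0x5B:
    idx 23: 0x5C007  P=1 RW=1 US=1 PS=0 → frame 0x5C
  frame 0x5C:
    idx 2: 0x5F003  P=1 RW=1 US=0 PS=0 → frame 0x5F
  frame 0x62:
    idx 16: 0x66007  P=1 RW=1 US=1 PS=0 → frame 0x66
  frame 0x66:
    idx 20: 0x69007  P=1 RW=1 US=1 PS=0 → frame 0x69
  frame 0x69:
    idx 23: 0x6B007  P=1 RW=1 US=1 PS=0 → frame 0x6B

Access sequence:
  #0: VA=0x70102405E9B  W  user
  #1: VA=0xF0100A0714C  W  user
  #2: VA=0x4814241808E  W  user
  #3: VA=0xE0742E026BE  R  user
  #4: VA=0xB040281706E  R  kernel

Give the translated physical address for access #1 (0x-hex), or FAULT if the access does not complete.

Trace:
#0 VA=0x70102405E9B (w,user):
  lvl0: tbl 0x34, slot 14 ⇒ 0x36007 (P1/RW1/US1/PS0)
  lvl1: tbl 0x36, slot 4 ⇒ 0x39007 (P1/RW1/US1/PS0)
  lvl2: tbl 0x39, slot 18 ⇒ 0x3D007 (P1/RW1/US1/PS0)
  lvl3: tbl 0x3D, slot 5 ⇒ 0x3E007 (P1/RW1/US1/PS0)
  ✓ 0x3EE9B  — 4 lookups
#1 VA=0xF0100A0714C (w,user):
  lvl0: tbl 0x34, slot 30 ⇒ 0x40007 (P1/RW1/US1/PS0)
  lvl1: tbl 0x40, slot 4 ⇒ 0x44007 (P1/RW1/US1/PS0)
  lvl2: tbl 0x44, slot 5 ⇒ 0x48007 (P1/RW1/US1/PS0)
  lvl3: tbl 0x48, slot 7 ⇒ 0x4B007 (P1/RW1/US1/PS0)
  ✓ 0x4B14C  — 4 lookups
#2 VA=0x4814241808E (w,user):
  lvl0: tbl 0x34, slot 9 ⇒ 0x4E007 (P1/RW1/US1/PS0)
  lvl1: tbl 0x4E, slot 5 ⇒ 0x51007 (P1/RW1/US1/PS0)
  lvl2: tbl 0x51, slot 18 ⇒ 0x52007 (P1/RW1/US1/PS0)
  lvl3: tbl 0x52, slot 24 ⇒ 0x56007 (P1/RW1/US1/PS0)
  ✓ 0x5608E  — 4 lookups
#3 VA=0xE0742E026BE (r,user):
  lvl0: tbl 0x34, slot 28 ⇒ 0x5A007 (P1/RW1/US1/PS0)
  lvl1: tbl 0x5A, slot 29 ⇒ 0x5B007 (P1/RW1/US1/PS0)
  lvl2: tbl 0x5B, slot 23 ⇒ 0x5C007 (P1/RW1/US1/PS0)
  lvl3: tbl 0x5C, slot 2 ⇒ 0x5F003 (P1/RW1/US0/PS0)
  → PROTECTION_VIOLATION  (4 entries read)
#4 VA=0xB040281706E (r,kernel):
  lvl0: tbl 0x34, slot 22 ⇒ 0x62007 (P1/RW1/US1/PS0)
  lvl1: tbl 0x62, slot 16 ⇒ 0x66007 (P1/RW1/US1/PS0)
  lvl2: tbl 0x66, slot 20 ⇒ 0x69007 (P1/RW1/US1/PS0)
  lvl3: tbl 0x69, slot 23 ⇒ 0x6B007 (P1/RW1/US1/PS0)
  ✓ 0x6B06E  — 4 lookups

Access #1 PA: 0x4B14C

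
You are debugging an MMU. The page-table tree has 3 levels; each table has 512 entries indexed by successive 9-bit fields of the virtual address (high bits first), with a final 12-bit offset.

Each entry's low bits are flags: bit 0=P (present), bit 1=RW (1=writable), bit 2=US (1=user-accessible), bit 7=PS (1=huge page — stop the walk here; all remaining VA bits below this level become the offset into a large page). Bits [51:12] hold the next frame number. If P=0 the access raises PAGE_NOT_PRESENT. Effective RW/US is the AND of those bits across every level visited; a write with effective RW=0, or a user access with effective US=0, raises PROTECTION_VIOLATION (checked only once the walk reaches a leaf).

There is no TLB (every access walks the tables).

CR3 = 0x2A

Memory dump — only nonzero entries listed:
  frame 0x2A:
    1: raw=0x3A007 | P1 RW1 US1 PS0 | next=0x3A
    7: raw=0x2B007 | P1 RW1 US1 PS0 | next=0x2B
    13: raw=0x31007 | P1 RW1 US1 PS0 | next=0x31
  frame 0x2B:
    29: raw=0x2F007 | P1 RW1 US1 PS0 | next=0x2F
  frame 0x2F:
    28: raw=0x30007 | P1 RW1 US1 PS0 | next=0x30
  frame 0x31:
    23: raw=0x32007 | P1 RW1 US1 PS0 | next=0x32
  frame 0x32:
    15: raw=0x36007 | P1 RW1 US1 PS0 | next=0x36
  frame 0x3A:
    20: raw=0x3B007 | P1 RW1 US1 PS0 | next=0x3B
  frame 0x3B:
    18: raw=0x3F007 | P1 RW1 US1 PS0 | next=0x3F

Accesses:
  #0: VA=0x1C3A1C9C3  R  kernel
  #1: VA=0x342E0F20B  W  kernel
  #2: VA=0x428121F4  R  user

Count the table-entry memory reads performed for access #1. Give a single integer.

Per-access translation:
#0 VA=0x1C3A1C9C3 (r,kernel):
  L0 @0x2A[7] → 0x2B007  P=1,RW=1,US=1,PS=0
  L1 @0x2B[29] → 0x2F007  P=1,RW=1,US=1,PS=0
  L2 @0x2F[28] → 0x30007  P=1,RW=1,US=1,PS=0
  → PA=0x309C3  (3 entries read)
#1 VA=0x342E0F20B (w,kernel):
  L0 @0x2A[13] → 0x31007  P=1,RW=1,US=1,PS=0
  L1 @0x31[23] → 0x32007  P=1,RW=1,US=1,PS=0
  L2 @0x32[15] → 0x36007  P=1,RW=1,US=1,PS=0
  → PA=0x3620B  (3 entries read)
#2 VA=0x428121F4 (r,user):
  L0 @0x2A[1] → 0x3A007  P=1,RW=1,US=1,PS=0
  L1 @0x3A[20] → 0x3B007  P=1,RW=1,US=1,PS=0
  L2 @0x3B[18] → 0x3F007  P=1,RW=1,US=1,PS=0
  → PA=0x3F1F4  (3 entries read)

Entries read for #1: 3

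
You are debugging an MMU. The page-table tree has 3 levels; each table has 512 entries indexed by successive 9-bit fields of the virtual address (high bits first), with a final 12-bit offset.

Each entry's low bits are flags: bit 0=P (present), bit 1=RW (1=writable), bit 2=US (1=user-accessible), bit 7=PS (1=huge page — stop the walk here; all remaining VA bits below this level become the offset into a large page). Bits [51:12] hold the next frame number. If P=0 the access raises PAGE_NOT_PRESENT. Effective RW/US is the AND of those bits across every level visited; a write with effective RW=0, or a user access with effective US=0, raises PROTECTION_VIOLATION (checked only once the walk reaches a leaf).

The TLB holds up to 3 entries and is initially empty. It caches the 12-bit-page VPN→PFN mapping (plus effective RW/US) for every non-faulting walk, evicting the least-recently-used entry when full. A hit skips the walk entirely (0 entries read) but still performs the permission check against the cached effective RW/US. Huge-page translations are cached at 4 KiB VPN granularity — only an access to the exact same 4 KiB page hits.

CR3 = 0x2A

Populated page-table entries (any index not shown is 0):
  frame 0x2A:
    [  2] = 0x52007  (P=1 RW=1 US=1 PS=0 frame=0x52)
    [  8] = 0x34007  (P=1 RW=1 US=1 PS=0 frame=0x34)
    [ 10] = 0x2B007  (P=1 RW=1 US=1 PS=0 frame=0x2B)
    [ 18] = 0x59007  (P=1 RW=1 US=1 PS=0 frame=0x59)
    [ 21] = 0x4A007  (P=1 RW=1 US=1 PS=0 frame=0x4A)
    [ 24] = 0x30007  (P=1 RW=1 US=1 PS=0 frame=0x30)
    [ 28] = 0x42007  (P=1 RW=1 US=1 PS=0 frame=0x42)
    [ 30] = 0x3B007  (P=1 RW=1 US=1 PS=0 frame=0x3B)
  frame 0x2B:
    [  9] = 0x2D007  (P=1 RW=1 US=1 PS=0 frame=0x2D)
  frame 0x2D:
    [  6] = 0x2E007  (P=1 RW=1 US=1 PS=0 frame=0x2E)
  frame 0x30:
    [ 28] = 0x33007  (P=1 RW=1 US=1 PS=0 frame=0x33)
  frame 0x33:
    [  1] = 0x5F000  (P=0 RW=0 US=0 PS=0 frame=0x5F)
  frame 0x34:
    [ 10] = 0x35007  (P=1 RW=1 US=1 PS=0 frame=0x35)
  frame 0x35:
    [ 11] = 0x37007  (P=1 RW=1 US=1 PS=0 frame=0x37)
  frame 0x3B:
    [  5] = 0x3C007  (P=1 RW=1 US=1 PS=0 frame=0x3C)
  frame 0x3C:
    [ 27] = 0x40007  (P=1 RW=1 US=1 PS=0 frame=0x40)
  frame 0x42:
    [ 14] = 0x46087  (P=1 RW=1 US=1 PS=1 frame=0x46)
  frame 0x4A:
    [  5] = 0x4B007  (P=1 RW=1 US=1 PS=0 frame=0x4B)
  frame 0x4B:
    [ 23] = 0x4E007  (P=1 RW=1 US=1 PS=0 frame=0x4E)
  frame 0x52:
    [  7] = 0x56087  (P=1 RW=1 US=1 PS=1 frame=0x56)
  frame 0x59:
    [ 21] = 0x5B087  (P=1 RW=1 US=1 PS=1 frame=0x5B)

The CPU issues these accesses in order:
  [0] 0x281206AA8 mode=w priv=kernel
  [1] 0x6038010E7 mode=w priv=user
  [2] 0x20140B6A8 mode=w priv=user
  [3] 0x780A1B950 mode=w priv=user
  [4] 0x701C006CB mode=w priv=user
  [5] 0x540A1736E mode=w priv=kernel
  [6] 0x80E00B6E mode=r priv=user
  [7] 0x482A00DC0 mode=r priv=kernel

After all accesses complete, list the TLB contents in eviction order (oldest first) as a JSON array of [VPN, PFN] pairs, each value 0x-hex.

Trace:
#0 VA=0x281206AA8 (w,kernel):
  lvl0: tbl 0x2A, slot 10 ⇒ 0x2B007 (P1/RW1/US1/PS0)
  lvl1: tbl 0x2B, slot 9 ⇒ 0x2D007 (P1/RW1/US1/PS0)
  lvl2: tbl 0x2D, slot 6 ⇒ 0x2E007 (P1/RW1/US1/PS0)
  → PA=0x2EAA8  (3 entries read)
#1 VA=0x6038010E7 (w,user):
  lvl0: tbl 0x2A, slot 24 ⇒ 0x30007 (P1/RW1/US1/PS0)
  lvl1: tbl 0x30, slot 28 ⇒ 0x33007 (P1/RW1/US1/PS0)
  lvl2: tbl 0x33, slot 1 ⇒ 0x5F000 (P0/RW0/US0/PS0)
  ⇒ fault: PAGE_NOT_PRESENT  — 3 lookups
#2 VA=0x20140B6A8 (w,user):
  lvl0: tbl 0x2A, slot 8 ⇒ 0x34007 (P1/RW1/US1/PS0)
  lvl1: tbl 0x34, slot 10 ⇒ 0x35007 (P1/RW1/US1/PS0)
  lvl2: tbl 0x35, slot 11 ⇒ 0x37007 (P1/RW1/US1/PS0)
  → PA=0x376A8  (3 entries read)
#3 VA=0x780A1B950 (w,user):
  lvl0: tbl 0x2A, slot 30 ⇒ 0x3B007 (P1/RW1/US1/PS0)
  lvl1: tbl 0x3B, slot 5 ⇒ 0x3C007 (P1/RW1/US1/PS0)
  lvl2: tbl 0x3C, slot 27 ⇒ 0x40007 (P1/RW1/US1/PS0)
  → PA=0x40950  (3 entries read)
#4 VA=0x701C006CB (w,user):
  lvl0: tbl 0x2A, slot 28 ⇒ 0x42007 (P1/RW1/US1/PS0)
  lvl1: tbl 0x42, slot 14 ⇒ 0x46087 (P1/RW1/US1/PS1)
  → PA=0x466CB (huge @L1)  (2 entries read)
#5 VA=0x540A1736E (w,kernel):
  lvl0: tbl 0x2A, slot 21 ⇒ 0x4A007 (P1/RW1/US1/PS0)
  lvl1: tbl 0x4A, slot 5 ⇒ 0x4B007 (P1/RW1/US1/PS0)
  lvl2: tbl 0x4B, slot 23 ⇒ 0x4E007 (P1/RW1/US1/PS0)
  → PA=0x4E36E  (3 entries read)
#6 VA=0x80E00B6E (r,user):
  lvl0: tbl 0x2A, slot 2 ⇒ 0x52007 (P1/RW1/US1/PS0)
  lvl1: tbl 0x52, slot 7 ⇒ 0x56087 (P1/RW1/US1/PS1)
  → PA=0x56B6E (huge @L1)  (2 entries read)
#7 VA=0x482A00DC0 (r,kernel):
  lvl0: tbl 0x2A, slot 18 ⇒ 0x59007 (P1/RW1/US1/PS0)
  lvl1: tbl 0x59, slot 21 ⇒ 0x5B087 (P1/RW1/US1/PS1)
  → PA=0x5BDC0 (huge @L1)  (2 entries read)

TLB: [["0x540A17", "0x4E"], ["0x80E00", "0x56"], ["0x482A00", "0x5B"]]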